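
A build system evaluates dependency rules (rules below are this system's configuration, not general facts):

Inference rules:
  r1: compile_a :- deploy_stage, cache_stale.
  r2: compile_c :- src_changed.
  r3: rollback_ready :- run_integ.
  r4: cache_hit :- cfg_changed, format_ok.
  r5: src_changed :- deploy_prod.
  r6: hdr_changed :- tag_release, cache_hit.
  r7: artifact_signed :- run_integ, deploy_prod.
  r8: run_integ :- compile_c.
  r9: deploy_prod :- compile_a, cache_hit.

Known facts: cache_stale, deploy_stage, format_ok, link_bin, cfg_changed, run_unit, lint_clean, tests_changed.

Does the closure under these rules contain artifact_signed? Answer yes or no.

Round 1: r1 [compile_a :- deploy_stage, cache_stale.]; r4 [cache_hit :- cfg_changed, format_ok.]. New: compile_a, cache_hit.
Round 2: r9 [deploy_prod :- compile_a, cache_hit.]. New: deploy_prod.
Round 3: r5 [src_changed :- deploy_prod.]. New: src_changed.
Round 4: r2 [compile_c :- src_changed.]. New: compile_c.
Round 5: r8 [run_integ :- compile_c.]. New: run_integ.
Round 6: r3 [rollback_ready :- run_integ.]; r7 [artifact_signed :- run_integ, deploy_prod.]. New: rollback_ready, artifact_signed.
artifact_signed appears in round 6, so it is derivable.

yes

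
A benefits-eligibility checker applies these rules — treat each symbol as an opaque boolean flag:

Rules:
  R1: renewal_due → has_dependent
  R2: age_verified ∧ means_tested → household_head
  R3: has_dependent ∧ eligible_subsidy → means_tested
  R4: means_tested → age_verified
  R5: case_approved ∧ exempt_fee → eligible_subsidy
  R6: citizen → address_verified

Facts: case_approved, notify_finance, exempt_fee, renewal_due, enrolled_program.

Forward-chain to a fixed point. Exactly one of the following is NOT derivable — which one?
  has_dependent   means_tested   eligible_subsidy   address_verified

[1] R1 [renewal_due → has_dependent]; R5 [case_approved ∧ exempt_fee → eligible_subsidy]. ⇒ new: has_dependent, eligible_subsidy.
[2] R3 [has_dependent ∧ eligible_subsidy → means_tested]. ⇒ new: means_tested.
[3] R4 [means_tested → age_verified]. ⇒ new: age_verified.
[4] R2 [age_verified ∧ means_tested → household_head]. ⇒ new: household_head.
Derived: means_tested (round 2), has_dependent (round 1), eligible_subsidy (round 1). address_verified never appears in any round.

address_verified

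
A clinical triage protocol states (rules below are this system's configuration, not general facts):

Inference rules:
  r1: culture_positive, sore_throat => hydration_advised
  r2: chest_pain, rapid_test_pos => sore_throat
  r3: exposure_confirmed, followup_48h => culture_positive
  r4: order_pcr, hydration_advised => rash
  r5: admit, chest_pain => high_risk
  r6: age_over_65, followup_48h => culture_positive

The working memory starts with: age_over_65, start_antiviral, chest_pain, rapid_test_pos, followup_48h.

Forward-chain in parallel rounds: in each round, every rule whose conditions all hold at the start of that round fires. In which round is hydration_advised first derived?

Round 1: r2 [chest_pain, rapid_test_pos => sore_throat]; r6 [age_over_65, followup_48h => culture_positive]. Adds sore_throat, culture_positive.
Round 2: r1 [culture_positive, sore_throat => hydration_advised]. Adds hydration_advised.
hydration_advised first appears in round 2.

2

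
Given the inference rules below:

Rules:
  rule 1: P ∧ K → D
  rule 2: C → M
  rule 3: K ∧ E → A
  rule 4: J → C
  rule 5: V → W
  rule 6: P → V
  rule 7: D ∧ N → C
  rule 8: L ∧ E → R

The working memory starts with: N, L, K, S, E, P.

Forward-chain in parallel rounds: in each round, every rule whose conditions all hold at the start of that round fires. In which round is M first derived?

3

Round 1: rule 1 [P ∧ K → D]; rule 3 [K ∧ E → A]; rule 6 [P → V]; rule 8 [L ∧ E → R]. New: D, A, V, R.
Round 2: rule 5 [V → W]; rule 7 [D ∧ N → C]. New: W, C.
Round 3: rule 2 [C → M]. New: M.
M first appears in round 3.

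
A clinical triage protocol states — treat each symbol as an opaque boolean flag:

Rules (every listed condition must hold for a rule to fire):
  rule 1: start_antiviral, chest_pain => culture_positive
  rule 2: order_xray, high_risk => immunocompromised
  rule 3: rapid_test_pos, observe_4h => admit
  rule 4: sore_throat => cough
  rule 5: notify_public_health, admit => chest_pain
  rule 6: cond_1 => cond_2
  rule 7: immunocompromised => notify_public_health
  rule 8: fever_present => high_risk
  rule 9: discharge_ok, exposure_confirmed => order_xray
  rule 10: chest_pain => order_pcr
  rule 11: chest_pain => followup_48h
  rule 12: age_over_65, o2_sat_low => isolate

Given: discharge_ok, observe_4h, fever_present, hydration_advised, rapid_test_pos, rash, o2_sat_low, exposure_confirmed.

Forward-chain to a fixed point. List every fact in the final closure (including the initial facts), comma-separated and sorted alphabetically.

admit, chest_pain, discharge_ok, exposure_confirmed, fever_present, followup_48h, high_risk, hydration_advised, immunocompromised, notify_public_health, o2_sat_low, observe_4h, order_pcr, order_xray, rapid_test_pos, rash

Round 1: rule 3 [rapid_test_pos, observe_4h => admit]; rule 8 [fever_present => high_risk]; rule 9 [discharge_ok, exposure_confirmed => order_xray]. Adds admit, high_risk, order_xray.
Round 2: rule 2 [order_xray, high_risk => immunocompromised]. Adds immunocompromised.
Round 3: rule 7 [immunocompromised => notify_public_health]. Adds notify_public_health.
Round 4: rule 5 [notify_public_health, admit => chest_pain]. Adds chest_pain.
Round 5: rule 10 [chest_pain => order_pcr]; rule 11 [chest_pain => followup_48h]. Adds order_pcr, followup_48h.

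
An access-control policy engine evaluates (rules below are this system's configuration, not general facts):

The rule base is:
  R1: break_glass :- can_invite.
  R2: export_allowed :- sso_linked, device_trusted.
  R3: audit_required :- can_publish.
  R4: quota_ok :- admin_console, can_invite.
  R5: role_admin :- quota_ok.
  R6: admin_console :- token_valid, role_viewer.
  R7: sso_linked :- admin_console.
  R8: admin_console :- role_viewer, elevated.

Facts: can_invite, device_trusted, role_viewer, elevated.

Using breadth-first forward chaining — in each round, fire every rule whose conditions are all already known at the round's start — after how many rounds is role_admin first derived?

Round 1 fires R1, R8, giving break_glass, admin_console.
Round 2 fires R4, R7, giving quota_ok, sso_linked.
Round 3 fires R2, R5, giving export_allowed, role_admin.
role_admin first appears in round 3.

3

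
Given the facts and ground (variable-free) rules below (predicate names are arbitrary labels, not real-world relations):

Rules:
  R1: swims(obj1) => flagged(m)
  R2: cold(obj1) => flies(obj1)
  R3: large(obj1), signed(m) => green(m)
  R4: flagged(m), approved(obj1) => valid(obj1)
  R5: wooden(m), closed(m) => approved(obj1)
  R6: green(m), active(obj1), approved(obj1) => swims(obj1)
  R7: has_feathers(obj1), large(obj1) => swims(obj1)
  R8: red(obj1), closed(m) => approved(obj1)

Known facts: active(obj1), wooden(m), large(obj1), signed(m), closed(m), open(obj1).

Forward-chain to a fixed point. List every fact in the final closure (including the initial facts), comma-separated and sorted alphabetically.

active(obj1), approved(obj1), closed(m), flagged(m), green(m), large(obj1), open(obj1), signed(m), swims(obj1), valid(obj1), wooden(m)

[1] R3 [large(obj1), signed(m) => green(m)]; R5 [wooden(m), closed(m) => approved(obj1)]. ⇒ new: green(m), approved(obj1).
[2] R6 [green(m), active(obj1), approved(obj1) => swims(obj1)]. ⇒ new: swims(obj1).
[3] R1 [swims(obj1) => flagged(m)]. ⇒ new: flagged(m).
[4] R4 [flagged(m), approved(obj1) => valid(obj1)]. ⇒ new: valid(obj1).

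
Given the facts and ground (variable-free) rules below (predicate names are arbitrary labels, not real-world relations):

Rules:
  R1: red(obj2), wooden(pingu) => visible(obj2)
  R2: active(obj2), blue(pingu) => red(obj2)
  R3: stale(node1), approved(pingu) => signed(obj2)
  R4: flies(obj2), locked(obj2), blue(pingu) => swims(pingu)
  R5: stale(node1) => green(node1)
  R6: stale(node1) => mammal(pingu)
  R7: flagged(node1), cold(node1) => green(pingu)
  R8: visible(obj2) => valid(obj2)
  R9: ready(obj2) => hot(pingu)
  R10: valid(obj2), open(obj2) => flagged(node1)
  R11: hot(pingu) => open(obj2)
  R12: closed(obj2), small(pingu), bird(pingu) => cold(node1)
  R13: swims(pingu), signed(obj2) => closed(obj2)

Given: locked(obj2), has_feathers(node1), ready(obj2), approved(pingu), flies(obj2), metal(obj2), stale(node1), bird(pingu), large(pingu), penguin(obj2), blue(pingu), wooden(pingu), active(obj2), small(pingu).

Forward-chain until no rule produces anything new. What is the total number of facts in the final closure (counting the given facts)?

27

Round 1 — R2, R3, R4, R5, R6, R9, derive red(obj2), signed(obj2), swims(pingu), green(node1), mammal(pingu), hot(pingu).
Round 2 — R1, R11, R13, derive visible(obj2), open(obj2), closed(obj2).
Round 3 — R8, R12, derive valid(obj2), cold(node1).
Round 4 — R10, derive flagged(node1).
Round 5 — R7, derive green(pingu).
Closure: {active(obj2), approved(pingu), bird(pingu), blue(pingu), closed(obj2), cold(node1), flagged(node1), flies(obj2), green(node1), green(pingu), has_feathers(node1), hot(pingu), large(pingu), locked(obj2), mammal(pingu), metal(obj2), open(obj2), penguin(obj2), ready(obj2), red(obj2), signed(obj2), small(pingu), stale(node1), swims(pingu), valid(obj2), visible(obj2), wooden(pingu)} — 27 facts.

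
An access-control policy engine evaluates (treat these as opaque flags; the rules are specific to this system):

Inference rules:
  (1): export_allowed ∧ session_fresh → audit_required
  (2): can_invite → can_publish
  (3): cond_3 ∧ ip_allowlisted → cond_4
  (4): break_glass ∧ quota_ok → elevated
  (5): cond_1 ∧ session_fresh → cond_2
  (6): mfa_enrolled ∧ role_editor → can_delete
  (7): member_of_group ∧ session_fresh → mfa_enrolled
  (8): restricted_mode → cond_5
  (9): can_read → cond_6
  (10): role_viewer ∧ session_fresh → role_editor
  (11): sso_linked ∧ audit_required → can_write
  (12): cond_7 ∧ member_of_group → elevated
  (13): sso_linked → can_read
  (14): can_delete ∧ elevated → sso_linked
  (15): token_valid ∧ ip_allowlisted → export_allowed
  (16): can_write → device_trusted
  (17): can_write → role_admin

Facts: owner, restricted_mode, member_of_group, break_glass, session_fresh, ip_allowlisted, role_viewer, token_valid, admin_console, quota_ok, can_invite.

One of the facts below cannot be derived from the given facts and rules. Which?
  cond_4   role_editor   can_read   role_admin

Round 1 — (2), (4), (7), (8), (10), (15), derive can_publish, elevated, mfa_enrolled, cond_5, role_editor, export_allowed.
Round 2 — (1), (6), derive audit_required, can_delete.
Round 3 — (14), derive sso_linked.
Round 4 — (11), (13), derive can_write, can_read.
Round 5 — (9), (16), (17), derive cond_6, device_trusted, role_admin.
Derived: role_admin (round 5), role_editor (round 1), can_read (round 4). cond_4 never appears in any round.

cond_4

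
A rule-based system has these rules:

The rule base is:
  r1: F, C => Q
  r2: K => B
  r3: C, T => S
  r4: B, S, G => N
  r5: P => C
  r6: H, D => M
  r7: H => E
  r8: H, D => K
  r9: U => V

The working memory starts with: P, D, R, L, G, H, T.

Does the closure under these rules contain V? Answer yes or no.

Round 1 — r5, r6, r7, r8, derive C, M, E, K.
Round 2 — r2, r3, derive B, S.
Round 3 — r4, derive N.
Fixed point reached. V is concluded only by r9; r9 needs U (never derived).

no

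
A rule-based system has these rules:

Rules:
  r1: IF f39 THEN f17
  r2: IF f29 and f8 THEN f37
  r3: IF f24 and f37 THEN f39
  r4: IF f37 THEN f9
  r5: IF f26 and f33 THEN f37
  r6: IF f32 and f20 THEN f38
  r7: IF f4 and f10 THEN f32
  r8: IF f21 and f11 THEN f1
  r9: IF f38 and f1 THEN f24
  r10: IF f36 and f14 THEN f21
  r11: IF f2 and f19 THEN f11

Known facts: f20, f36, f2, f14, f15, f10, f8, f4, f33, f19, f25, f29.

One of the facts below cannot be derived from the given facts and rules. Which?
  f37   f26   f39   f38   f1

Round 1 fires r2, r7, r10, r11, giving f37, f32, f21, f11.
Round 2 fires r4, r6, r8, giving f9, f38, f1.
Round 3 fires r9, giving f24.
Round 4 fires r3, giving f39.
Round 5 fires r1, giving f17.
Derived: f37 (round 1), f39 (round 4), f38 (round 2), f1 (round 2). f26 never appears in any round.

f26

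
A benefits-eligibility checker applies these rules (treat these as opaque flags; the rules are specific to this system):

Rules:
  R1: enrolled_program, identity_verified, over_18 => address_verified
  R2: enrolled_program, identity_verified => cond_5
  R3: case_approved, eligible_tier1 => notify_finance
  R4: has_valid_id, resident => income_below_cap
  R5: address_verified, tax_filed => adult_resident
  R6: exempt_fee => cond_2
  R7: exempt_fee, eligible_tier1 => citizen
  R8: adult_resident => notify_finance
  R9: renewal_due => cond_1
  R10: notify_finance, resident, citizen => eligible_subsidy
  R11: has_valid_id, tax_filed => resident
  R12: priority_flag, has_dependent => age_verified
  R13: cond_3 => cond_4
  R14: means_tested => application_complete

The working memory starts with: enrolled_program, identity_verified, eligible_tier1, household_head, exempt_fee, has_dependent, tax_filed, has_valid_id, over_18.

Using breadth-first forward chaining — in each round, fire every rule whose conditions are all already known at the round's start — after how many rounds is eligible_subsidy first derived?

[1] R1 [enrolled_program, identity_verified, over_18 => address_verified]; R2 [enrolled_program, identity_verified => cond_5]; R6 [exempt_fee => cond_2]; R7 [exempt_fee, eligible_tier1 => citizen]; R11 [has_valid_id, tax_filed => resident]. ⇒ new: address_verified, cond_5, cond_2, citizen, resident.
[2] R4 [has_valid_id, resident => income_below_cap]; R5 [address_verified, tax_filed => adult_resident]. ⇒ new: income_below_cap, adult_resident.
[3] R8 [adult_resident => notify_finance]. ⇒ new: notify_finance.
[4] R10 [notify_finance, resident, citizen => eligible_subsidy]. ⇒ new: eligible_subsidy.
eligible_subsidy first appears in round 4.

4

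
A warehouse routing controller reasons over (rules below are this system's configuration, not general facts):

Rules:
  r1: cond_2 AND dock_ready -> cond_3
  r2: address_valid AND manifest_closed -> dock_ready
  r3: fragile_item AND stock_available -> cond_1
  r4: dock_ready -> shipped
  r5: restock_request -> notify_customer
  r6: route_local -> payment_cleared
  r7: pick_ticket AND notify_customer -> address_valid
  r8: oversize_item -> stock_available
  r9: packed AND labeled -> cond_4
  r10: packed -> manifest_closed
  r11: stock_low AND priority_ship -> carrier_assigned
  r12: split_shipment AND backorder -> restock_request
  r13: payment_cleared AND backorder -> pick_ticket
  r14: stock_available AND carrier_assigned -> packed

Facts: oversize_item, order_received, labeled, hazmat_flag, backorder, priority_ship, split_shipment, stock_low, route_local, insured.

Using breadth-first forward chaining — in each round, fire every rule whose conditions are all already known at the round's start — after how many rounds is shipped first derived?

5

[1] r6 [route_local -> payment_cleared]; r8 [oversize_item -> stock_available]; r11 [stock_low AND priority_ship -> carrier_assigned]; r12 [split_shipment AND backorder -> restock_request]. ⇒ new: payment_cleared, stock_available, carrier_assigned, restock_request.
[2] r5 [restock_request -> notify_customer]; r13 [payment_cleared AND backorder -> pick_ticket]; r14 [stock_available AND carrier_assigned -> packed]. ⇒ new: notify_customer, pick_ticket, packed.
[3] r7 [pick_ticket AND notify_customer -> address_valid]; r9 [packed AND labeled -> cond_4]; r10 [packed -> manifest_closed]. ⇒ new: address_valid, cond_4, manifest_closed.
[4] r2 [address_valid AND manifest_closed -> dock_ready]. ⇒ new: dock_ready.
[5] r4 [dock_ready -> shipped]. ⇒ new: shipped.
shipped first appears in round 5.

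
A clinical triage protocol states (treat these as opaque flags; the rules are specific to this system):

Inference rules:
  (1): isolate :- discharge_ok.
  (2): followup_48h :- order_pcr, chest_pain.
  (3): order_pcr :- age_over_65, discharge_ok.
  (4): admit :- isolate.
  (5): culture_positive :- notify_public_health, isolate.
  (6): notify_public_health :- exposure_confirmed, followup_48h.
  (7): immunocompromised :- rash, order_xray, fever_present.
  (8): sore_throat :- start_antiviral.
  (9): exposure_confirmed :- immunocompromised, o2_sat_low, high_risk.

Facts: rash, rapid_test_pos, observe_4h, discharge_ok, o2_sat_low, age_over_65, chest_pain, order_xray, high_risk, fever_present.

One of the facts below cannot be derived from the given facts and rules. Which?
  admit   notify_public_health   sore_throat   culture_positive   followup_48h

sore_throat

Round 1: (1) [isolate :- discharge_ok.]; (3) [order_pcr :- age_over_65, discharge_ok.]; (7) [immunocompromised :- rash, order_xray, fever_present.]. New: isolate, order_pcr, immunocompromised.
Round 2: (2) [followup_48h :- order_pcr, chest_pain.]; (4) [admit :- isolate.]; (9) [exposure_confirmed :- immunocompromised, o2_sat_low, high_risk.]. New: followup_48h, admit, exposure_confirmed.
Round 3: (6) [notify_public_health :- exposure_confirmed, followup_48h.]. New: notify_public_health.
Round 4: (5) [culture_positive :- notify_public_health, isolate.]. New: culture_positive.
Derived: notify_public_health (round 3), admit (round 2), culture_positive (round 4), followup_48h (round 2). sore_throat never appears in any round.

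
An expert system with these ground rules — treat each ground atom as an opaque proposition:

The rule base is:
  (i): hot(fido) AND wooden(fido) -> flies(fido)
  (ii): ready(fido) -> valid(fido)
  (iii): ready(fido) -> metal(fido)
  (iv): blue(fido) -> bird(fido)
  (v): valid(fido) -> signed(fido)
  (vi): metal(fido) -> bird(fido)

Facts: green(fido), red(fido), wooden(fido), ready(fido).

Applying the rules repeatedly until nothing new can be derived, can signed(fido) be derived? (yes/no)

[1] (ii) [ready(fido) -> valid(fido)]; (iii) [ready(fido) -> metal(fido)]. ⇒ new: valid(fido), metal(fido).
[2] (v) [valid(fido) -> signed(fido)]; (vi) [metal(fido) -> bird(fido)]. ⇒ new: signed(fido), bird(fido).
signed(fido) appears in round 2, so it is derivable.

yes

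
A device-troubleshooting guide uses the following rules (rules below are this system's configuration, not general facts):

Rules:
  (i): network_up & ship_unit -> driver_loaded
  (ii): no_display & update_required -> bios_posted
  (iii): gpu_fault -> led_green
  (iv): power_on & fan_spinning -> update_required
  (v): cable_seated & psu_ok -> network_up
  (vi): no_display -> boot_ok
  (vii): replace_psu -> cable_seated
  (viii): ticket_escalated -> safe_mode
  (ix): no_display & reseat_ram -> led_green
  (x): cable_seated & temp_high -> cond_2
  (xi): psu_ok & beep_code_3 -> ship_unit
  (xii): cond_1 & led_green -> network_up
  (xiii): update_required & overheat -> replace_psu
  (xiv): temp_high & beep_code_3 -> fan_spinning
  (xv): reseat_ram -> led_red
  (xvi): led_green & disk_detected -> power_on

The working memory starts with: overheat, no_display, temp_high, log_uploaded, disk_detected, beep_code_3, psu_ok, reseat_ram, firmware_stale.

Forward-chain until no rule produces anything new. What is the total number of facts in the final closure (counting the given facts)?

22

Round 1: (vi) [no_display -> boot_ok]; (ix) [no_display & reseat_ram -> led_green]; (xi) [psu_ok & beep_code_3 -> ship_unit]; (xiv) [temp_high & beep_code_3 -> fan_spinning]; (xv) [reseat_ram -> led_red]. New: boot_ok, led_green, ship_unit, fan_spinning, led_red.
Round 2: (xvi) [led_green & disk_detected -> power_on]. New: power_on.
Round 3: (iv) [power_on & fan_spinning -> update_required]. New: update_required.
Round 4: (ii) [no_display & update_required -> bios_posted]; (xiii) [update_required & overheat -> replace_psu]. New: bios_posted, replace_psu.
Round 5: (vii) [replace_psu -> cable_seated]. New: cable_seated.
Round 6: (v) [cable_seated & psu_ok -> network_up]; (x) [cable_seated & temp_high -> cond_2]. New: network_up, cond_2.
Round 7: (i) [network_up & ship_unit -> driver_loaded]. New: driver_loaded.
Closure: {beep_code_3, bios_posted, boot_ok, cable_seated, cond_2, disk_detected, driver_loaded, fan_spinning, firmware_stale, led_green, led_red, log_uploaded, network_up, no_display, overheat, power_on, psu_ok, replace_psu, reseat_ram, ship_unit, temp_high, update_required} — 22 facts.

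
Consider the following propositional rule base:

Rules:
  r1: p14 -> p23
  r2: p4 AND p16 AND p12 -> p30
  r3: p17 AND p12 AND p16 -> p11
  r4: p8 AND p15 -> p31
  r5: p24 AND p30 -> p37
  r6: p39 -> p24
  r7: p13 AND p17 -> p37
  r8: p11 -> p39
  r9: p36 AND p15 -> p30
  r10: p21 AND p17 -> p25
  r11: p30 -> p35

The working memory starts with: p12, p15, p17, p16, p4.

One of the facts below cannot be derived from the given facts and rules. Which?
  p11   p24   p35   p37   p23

Round 1: r2 [p4 AND p16 AND p12 -> p30]; r3 [p17 AND p12 AND p16 -> p11]. Adds p30, p11.
Round 2: r8 [p11 -> p39]; r11 [p30 -> p35]. Adds p39, p35.
Round 3: r6 [p39 -> p24]. Adds p24.
Round 4: r5 [p24 AND p30 -> p37]. Adds p37.
Derived: p37 (round 4), p35 (round 2), p11 (round 1), p24 (round 3). p23 never appears in any round.

p23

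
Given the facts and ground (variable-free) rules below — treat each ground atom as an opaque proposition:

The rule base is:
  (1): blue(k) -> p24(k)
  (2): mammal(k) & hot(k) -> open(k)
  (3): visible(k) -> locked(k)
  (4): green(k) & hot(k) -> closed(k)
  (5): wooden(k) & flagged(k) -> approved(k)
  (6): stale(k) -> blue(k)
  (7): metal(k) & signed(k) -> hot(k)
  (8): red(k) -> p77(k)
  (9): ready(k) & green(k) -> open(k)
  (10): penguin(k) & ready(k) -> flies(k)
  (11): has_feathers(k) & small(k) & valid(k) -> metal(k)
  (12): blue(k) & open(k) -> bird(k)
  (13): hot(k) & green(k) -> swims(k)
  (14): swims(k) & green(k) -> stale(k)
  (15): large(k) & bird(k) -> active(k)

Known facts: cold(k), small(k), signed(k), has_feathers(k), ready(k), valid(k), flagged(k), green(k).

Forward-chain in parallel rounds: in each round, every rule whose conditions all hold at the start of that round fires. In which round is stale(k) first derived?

Round 1: (9) [ready(k) & green(k) -> open(k)]; (11) [has_feathers(k) & small(k) & valid(k) -> metal(k)]. Adds open(k), metal(k).
Round 2: (7) [metal(k) & signed(k) -> hot(k)]. Adds hot(k).
Round 3: (4) [green(k) & hot(k) -> closed(k)]; (13) [hot(k) & green(k) -> swims(k)]. Adds closed(k), swims(k).
Round 4: (14) [swims(k) & green(k) -> stale(k)]. Adds stale(k).
stale(k) first appears in round 4.

4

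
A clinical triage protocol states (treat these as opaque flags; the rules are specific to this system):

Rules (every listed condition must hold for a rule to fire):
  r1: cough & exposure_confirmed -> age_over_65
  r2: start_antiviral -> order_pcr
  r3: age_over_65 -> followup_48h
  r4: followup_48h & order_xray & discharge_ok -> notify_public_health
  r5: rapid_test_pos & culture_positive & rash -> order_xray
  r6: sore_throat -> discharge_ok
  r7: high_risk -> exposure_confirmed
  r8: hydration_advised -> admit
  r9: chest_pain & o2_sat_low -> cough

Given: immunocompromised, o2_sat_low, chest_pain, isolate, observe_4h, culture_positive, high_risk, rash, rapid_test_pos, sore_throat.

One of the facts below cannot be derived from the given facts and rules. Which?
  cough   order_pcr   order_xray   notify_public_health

[1] r5 [rapid_test_pos & culture_positive & rash -> order_xray]; r6 [sore_throat -> discharge_ok]; r7 [high_risk -> exposure_confirmed]; r9 [chest_pain & o2_sat_low -> cough]. ⇒ new: order_xray, discharge_ok, exposure_confirmed, cough.
[2] r1 [cough & exposure_confirmed -> age_over_65]. ⇒ new: age_over_65.
[3] r3 [age_over_65 -> followup_48h]. ⇒ new: followup_48h.
[4] r4 [followup_48h & order_xray & discharge_ok -> notify_public_health]. ⇒ new: notify_public_health.
Derived: cough (round 1), notify_public_health (round 4), order_xray (round 1). order_pcr never appears in any round.

order_pcr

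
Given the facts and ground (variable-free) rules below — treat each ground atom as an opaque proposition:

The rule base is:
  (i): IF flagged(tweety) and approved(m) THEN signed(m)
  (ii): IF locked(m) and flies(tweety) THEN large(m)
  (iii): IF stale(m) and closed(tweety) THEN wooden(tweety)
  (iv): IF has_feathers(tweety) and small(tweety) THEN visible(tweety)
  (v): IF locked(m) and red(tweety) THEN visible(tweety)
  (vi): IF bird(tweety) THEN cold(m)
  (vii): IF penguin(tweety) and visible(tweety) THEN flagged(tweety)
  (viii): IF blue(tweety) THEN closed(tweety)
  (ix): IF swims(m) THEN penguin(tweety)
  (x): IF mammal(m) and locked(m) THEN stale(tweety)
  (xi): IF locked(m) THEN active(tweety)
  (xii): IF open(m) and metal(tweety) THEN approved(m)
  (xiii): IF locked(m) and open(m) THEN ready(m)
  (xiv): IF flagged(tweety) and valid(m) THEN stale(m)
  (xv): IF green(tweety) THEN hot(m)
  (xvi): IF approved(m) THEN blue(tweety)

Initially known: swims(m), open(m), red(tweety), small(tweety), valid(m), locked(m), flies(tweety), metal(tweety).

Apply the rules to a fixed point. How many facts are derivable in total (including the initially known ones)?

Round 1: (ii) [IF locked(m) and flies(tweety) THEN large(m)]; (v) [IF locked(m) and red(tweety) THEN visible(tweety)]; (ix) [IF swims(m) THEN penguin(tweety)]; (xi) [IF locked(m) THEN active(tweety)]; (xii) [IF open(m) and metal(tweety) THEN approved(m)]; (xiii) [IF locked(m) and open(m) THEN ready(m)]. New: large(m), visible(tweety), penguin(tweety), active(tweety), approved(m), ready(m).
Round 2: (vii) [IF penguin(tweety) and visible(tweety) THEN flagged(tweety)]; (xvi) [IF approved(m) THEN blue(tweety)]. New: flagged(tweety), blue(tweety).
Round 3: (i) [IF flagged(tweety) and approved(m) THEN signed(m)]; (viii) [IF blue(tweety) THEN closed(tweety)]; (xiv) [IF flagged(tweety) and valid(m) THEN stale(m)]. New: signed(m), closed(tweety), stale(m).
Round 4: (iii) [IF stale(m) and closed(tweety) THEN wooden(tweety)]. New: wooden(tweety).
Closure: {active(tweety), approved(m), blue(tweety), closed(tweety), flagged(tweety), flies(tweety), large(m), locked(m), metal(tweety), open(m), penguin(tweety), ready(m), red(tweety), signed(m), small(tweety), stale(m), swims(m), valid(m), visible(tweety), wooden(tweety)} — 20 facts.

20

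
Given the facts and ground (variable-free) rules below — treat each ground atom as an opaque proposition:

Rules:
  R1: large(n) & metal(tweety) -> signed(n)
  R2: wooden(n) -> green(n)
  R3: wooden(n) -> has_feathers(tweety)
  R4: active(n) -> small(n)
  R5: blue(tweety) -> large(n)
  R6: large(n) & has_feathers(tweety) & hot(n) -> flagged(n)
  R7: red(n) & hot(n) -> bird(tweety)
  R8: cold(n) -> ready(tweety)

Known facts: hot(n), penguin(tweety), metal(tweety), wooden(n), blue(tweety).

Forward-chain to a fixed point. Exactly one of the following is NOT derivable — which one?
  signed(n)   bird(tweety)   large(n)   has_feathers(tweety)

Round 1: R2 [wooden(n) -> green(n)]; R3 [wooden(n) -> has_feathers(tweety)]; R5 [blue(tweety) -> large(n)]. New: green(n), has_feathers(tweety), large(n).
Round 2: R1 [large(n) & metal(tweety) -> signed(n)]; R6 [large(n) & has_feathers(tweety) & hot(n) -> flagged(n)]. New: signed(n), flagged(n).
Derived: has_feathers(tweety) (round 1), signed(n) (round 2), large(n) (round 1). bird(tweety) never appears in any round.

bird(tweety)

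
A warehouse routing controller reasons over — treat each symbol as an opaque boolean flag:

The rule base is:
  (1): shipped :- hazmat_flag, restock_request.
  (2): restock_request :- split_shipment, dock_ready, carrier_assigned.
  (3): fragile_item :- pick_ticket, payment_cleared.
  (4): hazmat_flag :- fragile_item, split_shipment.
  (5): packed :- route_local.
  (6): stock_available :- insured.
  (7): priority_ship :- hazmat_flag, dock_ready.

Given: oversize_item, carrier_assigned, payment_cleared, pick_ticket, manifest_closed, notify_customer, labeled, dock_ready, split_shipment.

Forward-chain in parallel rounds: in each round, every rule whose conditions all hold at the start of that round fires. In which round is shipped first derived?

Round 1: (2) [restock_request :- split_shipment, dock_ready, carrier_assigned.]; (3) [fragile_item :- pick_ticket, payment_cleared.]. New: restock_request, fragile_item.
Round 2: (4) [hazmat_flag :- fragile_item, split_shipment.]. New: hazmat_flag.
Round 3: (1) [shipped :- hazmat_flag, restock_request.]; (7) [priority_ship :- hazmat_flag, dock_ready.]. New: shipped, priority_ship.
shipped first appears in round 3.

3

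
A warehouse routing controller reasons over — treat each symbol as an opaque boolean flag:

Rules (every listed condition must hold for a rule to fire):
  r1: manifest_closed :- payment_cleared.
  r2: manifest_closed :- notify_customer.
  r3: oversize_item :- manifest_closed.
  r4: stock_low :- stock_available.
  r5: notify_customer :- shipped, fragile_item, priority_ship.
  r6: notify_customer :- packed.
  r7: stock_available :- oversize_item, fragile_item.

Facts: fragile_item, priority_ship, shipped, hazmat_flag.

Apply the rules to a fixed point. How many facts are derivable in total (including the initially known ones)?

Round 1 — r5, derive notify_customer.
Round 2 — r2, derive manifest_closed.
Round 3 — r3, derive oversize_item.
Round 4 — r7, derive stock_available.
Round 5 — r4, derive stock_low.
Closure: {fragile_item, hazmat_flag, manifest_closed, notify_customer, oversize_item, priority_ship, shipped, stock_available, stock_low} — 9 facts.

9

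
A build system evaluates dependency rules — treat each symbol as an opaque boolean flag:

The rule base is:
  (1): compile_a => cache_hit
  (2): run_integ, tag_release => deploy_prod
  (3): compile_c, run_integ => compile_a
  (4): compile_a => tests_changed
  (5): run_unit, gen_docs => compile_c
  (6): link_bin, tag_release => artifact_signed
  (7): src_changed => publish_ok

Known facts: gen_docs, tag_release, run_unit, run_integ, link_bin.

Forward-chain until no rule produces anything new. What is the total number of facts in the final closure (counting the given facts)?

Round 1 fires (2), (5), (6), giving deploy_prod, compile_c, artifact_signed.
Round 2 fires (3), giving compile_a.
Round 3 fires (1), (4), giving cache_hit, tests_changed.
Closure: {artifact_signed, cache_hit, compile_a, compile_c, deploy_prod, gen_docs, link_bin, run_integ, run_unit, tag_release, tests_changed} — 11 facts.

11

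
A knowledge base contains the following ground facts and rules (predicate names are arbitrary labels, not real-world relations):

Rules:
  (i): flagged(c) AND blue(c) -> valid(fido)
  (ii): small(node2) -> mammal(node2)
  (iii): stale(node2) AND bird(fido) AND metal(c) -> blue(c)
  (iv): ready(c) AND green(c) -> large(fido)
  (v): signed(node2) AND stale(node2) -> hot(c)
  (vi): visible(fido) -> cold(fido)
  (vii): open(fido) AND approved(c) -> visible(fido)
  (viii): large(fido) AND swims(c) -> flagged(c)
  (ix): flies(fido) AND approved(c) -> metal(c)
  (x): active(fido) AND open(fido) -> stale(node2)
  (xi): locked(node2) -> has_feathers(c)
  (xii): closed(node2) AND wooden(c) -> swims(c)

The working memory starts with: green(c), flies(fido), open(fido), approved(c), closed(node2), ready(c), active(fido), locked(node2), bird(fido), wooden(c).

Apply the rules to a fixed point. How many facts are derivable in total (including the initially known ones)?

Round 1 — (iv), (vii), (ix), (x), (xi), (xii), derive large(fido), visible(fido), metal(c), stale(node2), has_feathers(c), swims(c).
Round 2 — (iii), (vi), (viii), derive blue(c), cold(fido), flagged(c).
Round 3 — (i), derive valid(fido).
Closure: {active(fido), approved(c), bird(fido), blue(c), closed(node2), cold(fido), flagged(c), flies(fido), green(c), has_feathers(c), large(fido), locked(node2), metal(c), open(fido), ready(c), stale(node2), swims(c), valid(fido), visible(fido), wooden(c)} — 20 facts.

20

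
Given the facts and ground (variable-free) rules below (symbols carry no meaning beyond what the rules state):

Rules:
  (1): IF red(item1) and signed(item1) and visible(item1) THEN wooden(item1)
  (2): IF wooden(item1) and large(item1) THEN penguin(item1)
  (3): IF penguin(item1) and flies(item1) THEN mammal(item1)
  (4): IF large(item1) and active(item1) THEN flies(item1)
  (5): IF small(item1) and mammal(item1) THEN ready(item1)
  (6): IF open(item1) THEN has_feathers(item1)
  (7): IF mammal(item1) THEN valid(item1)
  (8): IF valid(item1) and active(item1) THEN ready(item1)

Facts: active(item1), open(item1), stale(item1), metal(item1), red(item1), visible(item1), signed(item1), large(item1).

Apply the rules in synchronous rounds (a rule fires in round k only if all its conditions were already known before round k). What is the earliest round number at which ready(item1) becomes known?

5

Round 1: (1) [IF red(item1) and signed(item1) and visible(item1) THEN wooden(item1)]; (4) [IF large(item1) and active(item1) THEN flies(item1)]; (6) [IF open(item1) THEN has_feathers(item1)]. Adds wooden(item1), flies(item1), has_feathers(item1).
Round 2: (2) [IF wooden(item1) and large(item1) THEN penguin(item1)]. Adds penguin(item1).
Round 3: (3) [IF penguin(item1) and flies(item1) THEN mammal(item1)]. Adds mammal(item1).
Round 4: (7) [IF mammal(item1) THEN valid(item1)]. Adds valid(item1).
Round 5: (8) [IF valid(item1) and active(item1) THEN ready(item1)]. Adds ready(item1).
ready(item1) first appears in round 5.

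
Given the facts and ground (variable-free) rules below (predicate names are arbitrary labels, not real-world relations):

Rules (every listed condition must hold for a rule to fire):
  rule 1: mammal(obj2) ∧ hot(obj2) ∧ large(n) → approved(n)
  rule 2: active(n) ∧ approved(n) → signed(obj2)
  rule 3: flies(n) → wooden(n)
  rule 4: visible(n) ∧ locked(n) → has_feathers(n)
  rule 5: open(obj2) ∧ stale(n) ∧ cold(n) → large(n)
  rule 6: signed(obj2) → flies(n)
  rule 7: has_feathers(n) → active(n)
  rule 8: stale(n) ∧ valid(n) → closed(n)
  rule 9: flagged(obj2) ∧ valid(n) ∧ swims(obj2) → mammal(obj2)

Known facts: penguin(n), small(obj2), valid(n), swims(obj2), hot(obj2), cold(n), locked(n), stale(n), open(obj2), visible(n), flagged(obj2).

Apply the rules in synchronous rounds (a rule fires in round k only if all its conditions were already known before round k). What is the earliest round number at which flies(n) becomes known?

Round 1: rule 4 [visible(n) ∧ locked(n) → has_feathers(n)]; rule 5 [open(obj2) ∧ stale(n) ∧ cold(n) → large(n)]; rule 8 [stale(n) ∧ valid(n) → closed(n)]; rule 9 [flagged(obj2) ∧ valid(n) ∧ swims(obj2) → mammal(obj2)]. Adds has_feathers(n), large(n), closed(n), mammal(obj2).
Round 2: rule 1 [mammal(obj2) ∧ hot(obj2) ∧ large(n) → approved(n)]; rule 7 [has_feathers(n) → active(n)]. Adds approved(n), active(n).
Round 3: rule 2 [active(n) ∧ approved(n) → signed(obj2)]. Adds signed(obj2).
Round 4: rule 6 [signed(obj2) → flies(n)]. Adds flies(n).
flies(n) first appears in round 4.

4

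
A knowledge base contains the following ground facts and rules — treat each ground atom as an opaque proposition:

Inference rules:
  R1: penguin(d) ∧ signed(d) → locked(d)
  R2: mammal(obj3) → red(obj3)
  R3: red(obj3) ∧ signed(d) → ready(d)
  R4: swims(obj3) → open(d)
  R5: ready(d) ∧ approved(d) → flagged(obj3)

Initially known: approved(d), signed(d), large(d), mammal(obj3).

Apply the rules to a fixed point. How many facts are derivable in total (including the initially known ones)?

Round 1 — R2, derive red(obj3).
Round 2 — R3, derive ready(d).
Round 3 — R5, derive flagged(obj3).
Closure: {approved(d), flagged(obj3), large(d), mammal(obj3), ready(d), red(obj3), signed(d)} — 7 facts.

7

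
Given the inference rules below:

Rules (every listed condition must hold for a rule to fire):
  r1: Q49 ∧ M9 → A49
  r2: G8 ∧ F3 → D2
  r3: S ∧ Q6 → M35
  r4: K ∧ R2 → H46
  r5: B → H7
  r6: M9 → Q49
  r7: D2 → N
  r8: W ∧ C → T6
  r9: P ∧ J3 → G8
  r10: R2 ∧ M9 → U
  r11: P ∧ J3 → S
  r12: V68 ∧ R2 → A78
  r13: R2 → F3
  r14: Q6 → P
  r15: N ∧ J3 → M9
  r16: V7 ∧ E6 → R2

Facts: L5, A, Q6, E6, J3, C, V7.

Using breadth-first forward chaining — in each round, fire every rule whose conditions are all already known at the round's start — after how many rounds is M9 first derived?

5

Round 1 fires r14, r16, giving P, R2.
Round 2 fires r9, r11, r13, giving G8, S, F3.
Round 3 fires r2, r3, giving D2, M35.
Round 4 fires r7, giving N.
Round 5 fires r15, giving M9.
M9 first appears in round 5.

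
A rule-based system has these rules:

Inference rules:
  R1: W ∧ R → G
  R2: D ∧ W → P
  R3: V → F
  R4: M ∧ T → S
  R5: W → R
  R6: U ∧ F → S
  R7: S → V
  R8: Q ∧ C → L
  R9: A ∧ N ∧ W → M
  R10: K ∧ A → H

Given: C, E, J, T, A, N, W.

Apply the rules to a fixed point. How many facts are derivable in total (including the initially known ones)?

13

[1] R5 [W → R]; R9 [A ∧ N ∧ W → M]. ⇒ new: R, M.
[2] R1 [W ∧ R → G]; R4 [M ∧ T → S]. ⇒ new: G, S.
[3] R7 [S → V]. ⇒ new: V.
[4] R3 [V → F]. ⇒ new: F.
Closure: {A, C, E, F, G, J, M, N, R, S, T, V, W} — 13 facts.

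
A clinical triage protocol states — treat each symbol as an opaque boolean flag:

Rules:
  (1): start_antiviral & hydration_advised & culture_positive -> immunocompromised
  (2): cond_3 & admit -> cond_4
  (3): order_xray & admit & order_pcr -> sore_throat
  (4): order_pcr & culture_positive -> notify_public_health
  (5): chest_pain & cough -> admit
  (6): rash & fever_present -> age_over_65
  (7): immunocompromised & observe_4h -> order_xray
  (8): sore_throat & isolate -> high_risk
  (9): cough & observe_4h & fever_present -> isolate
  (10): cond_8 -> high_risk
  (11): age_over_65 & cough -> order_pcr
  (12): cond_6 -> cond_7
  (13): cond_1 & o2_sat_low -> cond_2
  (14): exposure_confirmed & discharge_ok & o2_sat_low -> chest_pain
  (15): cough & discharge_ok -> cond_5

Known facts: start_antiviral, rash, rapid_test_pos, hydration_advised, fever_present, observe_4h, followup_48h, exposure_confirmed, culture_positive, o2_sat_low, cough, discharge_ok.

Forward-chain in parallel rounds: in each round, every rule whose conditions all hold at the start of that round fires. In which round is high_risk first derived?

Round 1: (1) [start_antiviral & hydration_advised & culture_positive -> immunocompromised]; (6) [rash & fever_present -> age_over_65]; (9) [cough & observe_4h & fever_present -> isolate]; (14) [exposure_confirmed & discharge_ok & o2_sat_low -> chest_pain]; (15) [cough & discharge_ok -> cond_5]. Adds immunocompromised, age_over_65, isolate, chest_pain, cond_5.
Round 2: (5) [chest_pain & cough -> admit]; (7) [immunocompromised & observe_4h -> order_xray]; (11) [age_over_65 & cough -> order_pcr]. Adds admit, order_xray, order_pcr.
Round 3: (3) [order_xray & admit & order_pcr -> sore_throat]; (4) [order_pcr & culture_positive -> notify_public_health]. Adds sore_throat, notify_public_health.
Round 4: (8) [sore_throat & isolate -> high_risk]. Adds high_risk.
high_risk first appears in round 4.

4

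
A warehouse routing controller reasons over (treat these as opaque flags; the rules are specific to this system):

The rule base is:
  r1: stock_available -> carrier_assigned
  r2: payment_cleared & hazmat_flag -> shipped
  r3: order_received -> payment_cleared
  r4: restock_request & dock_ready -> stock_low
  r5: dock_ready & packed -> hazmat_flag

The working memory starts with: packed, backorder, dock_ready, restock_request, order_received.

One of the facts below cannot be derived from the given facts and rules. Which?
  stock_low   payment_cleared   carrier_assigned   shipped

carrier_assigned

Round 1: r3 [order_received -> payment_cleared]; r4 [restock_request & dock_ready -> stock_low]; r5 [dock_ready & packed -> hazmat_flag]. Adds payment_cleared, stock_low, hazmat_flag.
Round 2: r2 [payment_cleared & hazmat_flag -> shipped]. Adds shipped.
Derived: stock_low (round 1), payment_cleared (round 1), shipped (round 2). carrier_assigned never appears in any round.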